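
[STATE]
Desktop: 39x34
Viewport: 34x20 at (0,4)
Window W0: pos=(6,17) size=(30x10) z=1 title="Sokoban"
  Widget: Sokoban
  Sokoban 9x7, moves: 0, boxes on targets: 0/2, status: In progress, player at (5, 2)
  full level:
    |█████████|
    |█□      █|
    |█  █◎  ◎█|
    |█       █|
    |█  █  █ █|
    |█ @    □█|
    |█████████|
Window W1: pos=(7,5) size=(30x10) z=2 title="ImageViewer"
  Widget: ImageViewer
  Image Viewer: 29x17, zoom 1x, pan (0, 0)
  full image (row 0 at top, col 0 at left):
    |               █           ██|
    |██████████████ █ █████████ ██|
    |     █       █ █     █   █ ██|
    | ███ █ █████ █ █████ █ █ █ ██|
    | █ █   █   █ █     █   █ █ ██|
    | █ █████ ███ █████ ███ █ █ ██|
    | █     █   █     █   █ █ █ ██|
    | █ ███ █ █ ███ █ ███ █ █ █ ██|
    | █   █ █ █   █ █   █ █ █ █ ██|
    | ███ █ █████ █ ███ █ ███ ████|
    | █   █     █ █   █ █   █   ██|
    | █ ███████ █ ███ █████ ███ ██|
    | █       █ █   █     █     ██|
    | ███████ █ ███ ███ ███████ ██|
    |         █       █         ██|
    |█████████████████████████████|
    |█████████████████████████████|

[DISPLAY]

                                  
       ┏━━━━━━━━━━━━━━━━━━━━━━━━━━
       ┃ ImageViewer              
       ┠──────────────────────────
       ┃               █          
       ┃██████████████ █ █████████
       ┃     █       █ █     █   █
       ┃ ███ █ █████ █ █████ █ █ █
       ┃ █ █   █   █ █     █   █ █
       ┃ █ █████ ███ █████ ███ █ █
       ┗━━━━━━━━━━━━━━━━━━━━━━━━━━
                                  
                                  
      ┏━━━━━━━━━━━━━━━━━━━━━━━━━━━
      ┃ Sokoban                   
      ┠───────────────────────────
      ┃█████████                  
      ┃█□      █                  
      ┃█  █◎  ◎█                  
      ┃█       █                  


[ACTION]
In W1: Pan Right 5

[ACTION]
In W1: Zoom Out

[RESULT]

                                  
       ┏━━━━━━━━━━━━━━━━━━━━━━━━━━
       ┃ ImageViewer              
       ┠──────────────────────────
       ┃          █           ██  
       ┃█████████ █ █████████ ██  
       ┃█       █ █     █   █ ██  
       ┃█ █████ █ █████ █ █ █ ██  
       ┃  █   █ █     █   █ █ ██  
       ┃███ ███ █████ ███ █ █ ██  
       ┗━━━━━━━━━━━━━━━━━━━━━━━━━━
                                  
                                  
      ┏━━━━━━━━━━━━━━━━━━━━━━━━━━━
      ┃ Sokoban                   
      ┠───────────────────────────
      ┃█████████                  
      ┃█□      █                  
      ┃█  █◎  ◎█                  
      ┃█       █                  


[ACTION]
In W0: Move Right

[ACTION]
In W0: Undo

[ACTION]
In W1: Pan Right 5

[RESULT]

                                  
       ┏━━━━━━━━━━━━━━━━━━━━━━━━━━
       ┃ ImageViewer              
       ┠──────────────────────────
       ┃     █           ██       
       ┃████ █ █████████ ██       
       ┃   █ █     █   █ ██       
       ┃██ █ █████ █ █ █ ██       
       ┃ █ █     █   █ █ ██       
       ┃██ █████ ███ █ █ ██       
       ┗━━━━━━━━━━━━━━━━━━━━━━━━━━
                                  
                                  
      ┏━━━━━━━━━━━━━━━━━━━━━━━━━━━
      ┃ Sokoban                   
      ┠───────────────────────────
      ┃█████████                  
      ┃█□      █                  
      ┃█  █◎  ◎█                  
      ┃█       █                  


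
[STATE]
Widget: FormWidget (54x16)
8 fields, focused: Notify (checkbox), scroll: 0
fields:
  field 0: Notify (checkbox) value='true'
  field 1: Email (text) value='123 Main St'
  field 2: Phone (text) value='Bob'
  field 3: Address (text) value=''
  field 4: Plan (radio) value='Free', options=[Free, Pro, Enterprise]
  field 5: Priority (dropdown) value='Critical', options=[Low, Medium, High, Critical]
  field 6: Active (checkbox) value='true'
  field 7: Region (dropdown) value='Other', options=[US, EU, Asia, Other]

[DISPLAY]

> Notify:     [x]                                     
  Email:      [123 Main St                           ]
  Phone:      [Bob                                   ]
  Address:    [                                      ]
  Plan:       (●) Free  ( ) Pro  ( ) Enterprise       
  Priority:   [Critical                             ▼]
  Active:     [x]                                     
  Region:     [Other                                ▼]
                                                      
                                                      
                                                      
                                                      
                                                      
                                                      
                                                      
                                                      


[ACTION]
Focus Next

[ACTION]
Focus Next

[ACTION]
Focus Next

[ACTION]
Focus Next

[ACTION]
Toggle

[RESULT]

  Notify:     [x]                                     
  Email:      [123 Main St                           ]
  Phone:      [Bob                                   ]
  Address:    [                                      ]
> Plan:       (●) Free  ( ) Pro  ( ) Enterprise       
  Priority:   [Critical                             ▼]
  Active:     [x]                                     
  Region:     [Other                                ▼]
                                                      
                                                      
                                                      
                                                      
                                                      
                                                      
                                                      
                                                      


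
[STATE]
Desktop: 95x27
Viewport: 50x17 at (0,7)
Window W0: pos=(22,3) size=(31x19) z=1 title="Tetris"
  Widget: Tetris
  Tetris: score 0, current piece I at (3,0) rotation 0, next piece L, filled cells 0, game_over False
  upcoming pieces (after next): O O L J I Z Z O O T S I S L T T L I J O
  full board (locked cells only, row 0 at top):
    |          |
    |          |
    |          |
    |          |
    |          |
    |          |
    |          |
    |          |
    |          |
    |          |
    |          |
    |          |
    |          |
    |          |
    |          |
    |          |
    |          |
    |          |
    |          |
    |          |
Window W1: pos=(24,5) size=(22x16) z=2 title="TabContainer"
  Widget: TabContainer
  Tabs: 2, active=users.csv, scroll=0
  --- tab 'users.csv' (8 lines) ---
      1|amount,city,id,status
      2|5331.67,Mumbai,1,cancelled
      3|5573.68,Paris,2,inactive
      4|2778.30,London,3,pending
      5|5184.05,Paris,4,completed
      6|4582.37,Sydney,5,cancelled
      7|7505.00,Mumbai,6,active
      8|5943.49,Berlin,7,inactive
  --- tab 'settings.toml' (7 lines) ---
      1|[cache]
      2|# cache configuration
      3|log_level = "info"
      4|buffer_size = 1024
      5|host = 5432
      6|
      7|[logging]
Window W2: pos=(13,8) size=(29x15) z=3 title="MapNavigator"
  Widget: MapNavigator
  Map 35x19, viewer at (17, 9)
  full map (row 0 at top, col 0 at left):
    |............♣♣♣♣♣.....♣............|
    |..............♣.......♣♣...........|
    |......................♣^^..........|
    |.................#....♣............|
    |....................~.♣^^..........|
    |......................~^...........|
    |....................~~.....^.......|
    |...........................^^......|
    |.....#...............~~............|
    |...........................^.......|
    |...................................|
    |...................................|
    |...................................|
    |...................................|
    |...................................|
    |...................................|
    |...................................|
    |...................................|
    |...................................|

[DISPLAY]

                      ┃ ┠────────────────────┨    
             ┏━━━━━━━━━━━━━━━━━━━━━━━━━━━┓ing┃    
             ┃ MapNavigator              ┃───┃    
             ┠───────────────────────────┨atu┃    
             ┃................~.♣^^......┃can┃    
             ┃..................~^.......┃nac┃    
             ┃................~~.....^...┃pen┃    
             ┃.......................^^..┃omp┃    
             ┃.#...............~~........┃can┃    
             ┃.............@.........^...┃act┃    
             ┃...........................┃ina┃    
             ┃...........................┃   ┃    
             ┃...........................┃   ┃    
             ┃...........................┃━━━┛    
             ┃...........................┃━━━━━━━━
             ┗━━━━━━━━━━━━━━━━━━━━━━━━━━━┛        
                                                  


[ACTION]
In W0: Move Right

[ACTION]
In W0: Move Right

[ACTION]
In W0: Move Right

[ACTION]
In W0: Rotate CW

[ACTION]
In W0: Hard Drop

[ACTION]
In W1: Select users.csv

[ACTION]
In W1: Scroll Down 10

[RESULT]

                      ┃ ┠────────────────────┨    
             ┏━━━━━━━━━━━━━━━━━━━━━━━━━━━┓ing┃    
             ┃ MapNavigator              ┃───┃    
             ┠───────────────────────────┨ina┃    
             ┃................~.♣^^......┃   ┃    
             ┃..................~^.......┃   ┃    
             ┃................~~.....^...┃   ┃    
             ┃.......................^^..┃   ┃    
             ┃.#...............~~........┃   ┃    
             ┃.............@.........^...┃   ┃    
             ┃...........................┃   ┃    
             ┃...........................┃   ┃    
             ┃...........................┃   ┃    
             ┃...........................┃━━━┛    
             ┃...........................┃━━━━━━━━
             ┗━━━━━━━━━━━━━━━━━━━━━━━━━━━┛        
                                                  


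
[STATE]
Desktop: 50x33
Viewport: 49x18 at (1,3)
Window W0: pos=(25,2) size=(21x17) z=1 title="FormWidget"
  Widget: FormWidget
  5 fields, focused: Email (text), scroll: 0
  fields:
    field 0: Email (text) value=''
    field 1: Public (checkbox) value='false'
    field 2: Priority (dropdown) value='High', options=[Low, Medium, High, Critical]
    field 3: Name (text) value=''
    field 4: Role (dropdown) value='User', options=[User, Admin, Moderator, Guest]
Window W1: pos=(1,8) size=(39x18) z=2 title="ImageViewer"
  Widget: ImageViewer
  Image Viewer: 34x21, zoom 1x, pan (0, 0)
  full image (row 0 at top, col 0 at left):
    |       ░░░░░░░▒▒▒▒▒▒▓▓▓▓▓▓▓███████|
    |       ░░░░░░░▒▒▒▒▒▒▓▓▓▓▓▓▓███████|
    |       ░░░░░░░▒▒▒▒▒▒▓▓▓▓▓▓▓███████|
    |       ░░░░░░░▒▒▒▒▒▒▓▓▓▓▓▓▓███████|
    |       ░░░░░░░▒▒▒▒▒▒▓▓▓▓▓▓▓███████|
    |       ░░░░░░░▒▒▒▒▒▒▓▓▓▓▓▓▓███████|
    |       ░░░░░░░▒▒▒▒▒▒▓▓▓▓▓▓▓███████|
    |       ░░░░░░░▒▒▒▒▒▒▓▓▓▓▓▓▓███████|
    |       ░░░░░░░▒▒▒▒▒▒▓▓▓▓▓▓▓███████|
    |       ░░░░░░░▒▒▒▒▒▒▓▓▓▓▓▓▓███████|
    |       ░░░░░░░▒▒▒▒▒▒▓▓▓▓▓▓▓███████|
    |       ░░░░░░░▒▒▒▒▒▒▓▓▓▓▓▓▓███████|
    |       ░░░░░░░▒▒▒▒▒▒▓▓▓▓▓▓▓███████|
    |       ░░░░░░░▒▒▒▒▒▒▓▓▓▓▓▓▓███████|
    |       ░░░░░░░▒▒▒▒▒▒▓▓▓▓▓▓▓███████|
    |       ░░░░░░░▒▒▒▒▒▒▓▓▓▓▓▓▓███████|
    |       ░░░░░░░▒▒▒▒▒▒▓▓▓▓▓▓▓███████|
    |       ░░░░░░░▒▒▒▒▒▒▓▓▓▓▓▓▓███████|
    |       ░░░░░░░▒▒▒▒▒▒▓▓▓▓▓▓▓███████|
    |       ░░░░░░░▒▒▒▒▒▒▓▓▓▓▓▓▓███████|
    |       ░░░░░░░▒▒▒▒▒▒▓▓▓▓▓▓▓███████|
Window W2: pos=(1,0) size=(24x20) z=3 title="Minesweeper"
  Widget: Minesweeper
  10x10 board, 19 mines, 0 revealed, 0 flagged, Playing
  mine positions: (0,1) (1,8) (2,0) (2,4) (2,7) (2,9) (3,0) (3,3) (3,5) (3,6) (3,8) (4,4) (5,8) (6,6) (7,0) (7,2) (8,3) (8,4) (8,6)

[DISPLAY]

┃■■■■■■■■■■            ┃┃ FormWidget        ┃    
┃■■■■■■■■■■            ┃┠───────────────────┨    
┃■■■■■■■■■■            ┃┃> Email:      [   ]┃    
┃■■■■■■■■■■            ┃┃  Public:     [ ]  ┃    
┃■■■■■■■■■■            ┃┃  Priority:   [Hi▼]┃    
┃■■■■■■■■■■            ┃━━━━━━━━━━━━━━┓[   ]┃    
┃■■■■■■■■■■            ┃              ┃[Us▼]┃    
┃■■■■■■■■■■            ┃──────────────┨     ┃    
┃■■■■■■■■■■            ┃▓▓▓▓███████   ┃     ┃    
┃■■■■■■■■■■            ┃▓▓▓▓███████   ┃     ┃    
┃                      ┃▓▓▓▓███████   ┃     ┃    
┃                      ┃▓▓▓▓███████   ┃     ┃    
┃                      ┃▓▓▓▓███████   ┃     ┃    
┃                      ┃▓▓▓▓███████   ┃     ┃    
┃                      ┃▓▓▓▓███████   ┃     ┃    
┃                      ┃▓▓▓▓███████   ┃━━━━━┛    
┗━━━━━━━━━━━━━━━━━━━━━━┛▓▓▓▓███████   ┃          
┃       ░░░░░░░▒▒▒▒▒▒▓▓▓▓▓▓▓███████   ┃          


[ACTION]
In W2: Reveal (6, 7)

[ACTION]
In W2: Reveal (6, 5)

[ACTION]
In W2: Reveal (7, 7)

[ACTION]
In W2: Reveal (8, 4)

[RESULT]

┃■✹■■■■■■■■            ┃┃ FormWidget        ┃    
┃■■■■■■■■✹■            ┃┠───────────────────┨    
┃✹■■■✹■■✹■✹            ┃┃> Email:      [   ]┃    
┃✹■■✹■✹✹■✹■            ┃┃  Public:     [ ]  ┃    
┃■■■■✹■■■■■            ┃┃  Priority:   [Hi▼]┃    
┃■■■■■■■■✹■            ┃━━━━━━━━━━━━━━┓[   ]┃    
┃■■■■■1✹2■■            ┃              ┃[Us▼]┃    
┃✹■✹■■■■2■■            ┃──────────────┨     ┃    
┃■■■✹✹■✹■■■            ┃▓▓▓▓███████   ┃     ┃    
┃■■■■■■■■■■            ┃▓▓▓▓███████   ┃     ┃    
┃                      ┃▓▓▓▓███████   ┃     ┃    
┃                      ┃▓▓▓▓███████   ┃     ┃    
┃                      ┃▓▓▓▓███████   ┃     ┃    
┃                      ┃▓▓▓▓███████   ┃     ┃    
┃                      ┃▓▓▓▓███████   ┃     ┃    
┃                      ┃▓▓▓▓███████   ┃━━━━━┛    
┗━━━━━━━━━━━━━━━━━━━━━━┛▓▓▓▓███████   ┃          
┃       ░░░░░░░▒▒▒▒▒▒▓▓▓▓▓▓▓███████   ┃          


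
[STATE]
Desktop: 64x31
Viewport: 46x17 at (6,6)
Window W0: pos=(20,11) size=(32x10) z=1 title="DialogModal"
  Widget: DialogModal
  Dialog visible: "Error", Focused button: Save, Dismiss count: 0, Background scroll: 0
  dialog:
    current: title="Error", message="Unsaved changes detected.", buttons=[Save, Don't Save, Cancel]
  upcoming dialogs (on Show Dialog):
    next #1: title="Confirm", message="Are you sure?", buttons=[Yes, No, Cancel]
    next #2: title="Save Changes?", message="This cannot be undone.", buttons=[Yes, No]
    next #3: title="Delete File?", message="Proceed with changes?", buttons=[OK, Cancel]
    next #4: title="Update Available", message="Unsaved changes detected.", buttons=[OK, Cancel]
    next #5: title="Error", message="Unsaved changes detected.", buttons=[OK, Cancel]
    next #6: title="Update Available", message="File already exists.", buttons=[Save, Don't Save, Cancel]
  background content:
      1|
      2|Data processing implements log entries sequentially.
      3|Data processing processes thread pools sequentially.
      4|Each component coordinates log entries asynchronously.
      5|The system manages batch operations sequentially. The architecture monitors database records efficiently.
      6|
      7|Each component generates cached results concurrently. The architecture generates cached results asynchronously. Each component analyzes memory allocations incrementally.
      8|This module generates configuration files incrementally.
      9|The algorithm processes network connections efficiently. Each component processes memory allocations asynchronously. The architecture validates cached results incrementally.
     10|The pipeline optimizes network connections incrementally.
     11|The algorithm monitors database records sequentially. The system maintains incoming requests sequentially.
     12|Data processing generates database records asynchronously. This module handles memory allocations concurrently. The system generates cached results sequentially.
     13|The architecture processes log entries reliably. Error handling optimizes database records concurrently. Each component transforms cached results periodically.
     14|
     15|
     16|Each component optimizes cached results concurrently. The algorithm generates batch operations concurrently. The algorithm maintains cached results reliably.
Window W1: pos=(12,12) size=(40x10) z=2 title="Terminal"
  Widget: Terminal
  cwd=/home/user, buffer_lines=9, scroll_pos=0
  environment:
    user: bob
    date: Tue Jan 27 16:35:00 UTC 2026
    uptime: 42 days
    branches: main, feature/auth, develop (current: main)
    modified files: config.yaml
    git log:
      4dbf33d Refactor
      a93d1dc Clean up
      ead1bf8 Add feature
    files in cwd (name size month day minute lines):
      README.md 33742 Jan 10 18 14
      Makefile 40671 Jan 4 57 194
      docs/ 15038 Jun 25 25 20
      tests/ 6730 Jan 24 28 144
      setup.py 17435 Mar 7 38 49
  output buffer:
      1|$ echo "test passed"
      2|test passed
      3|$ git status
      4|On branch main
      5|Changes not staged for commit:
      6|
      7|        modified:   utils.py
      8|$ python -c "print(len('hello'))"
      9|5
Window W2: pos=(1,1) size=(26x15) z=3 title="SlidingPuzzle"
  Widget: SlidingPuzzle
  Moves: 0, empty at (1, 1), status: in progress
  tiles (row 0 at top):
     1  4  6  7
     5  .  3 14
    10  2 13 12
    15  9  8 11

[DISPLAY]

─┼────┼────┼────┤   ┃                         
 │    │  3 │ 14 │   ┃                         
─┼────┼────┼────┤   ┃                         
 │  2 │ 13 │ 12 │   ┃                         
─┼────┼────┼────┤   ┃                         
 │  9 │  8 │ 11 │   ┃━━━━━━━━━━━━━━━━━━━━━━━━┓
─┴────┴────┴────┘   ┃━━━━━━━━━━━━━━━━━━━━━━━━┓
s: 0                ┃                        ┃
                    ┃────────────────────────┨
━━━━━━━━━━━━━━━━━━━━┛assed"                  ┃
      ┃test passed                           ┃
      ┃$ git status                          ┃
      ┃On branch main                        ┃
      ┃Changes not staged for commit:        ┃
      ┃                                      ┃
      ┗━━━━━━━━━━━━━━━━━━━━━━━━━━━━━━━━━━━━━━┛
                                              


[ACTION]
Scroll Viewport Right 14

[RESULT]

────┤   ┃                                     
 14 │   ┃                                     
────┤   ┃                                     
 12 │   ┃                                     
────┤   ┃                                     
 11 │   ┃━━━━━━━━━━━━━━━━━━━━━━━━┓            
────┘   ┃━━━━━━━━━━━━━━━━━━━━━━━━┓            
        ┃                        ┃            
        ┃────────────────────────┨            
━━━━━━━━┛assed"                  ┃            
passed                           ┃            
 status                          ┃            
anch main                        ┃            
es not staged for commit:        ┃            
                                 ┃            
━━━━━━━━━━━━━━━━━━━━━━━━━━━━━━━━━┛            
                                              


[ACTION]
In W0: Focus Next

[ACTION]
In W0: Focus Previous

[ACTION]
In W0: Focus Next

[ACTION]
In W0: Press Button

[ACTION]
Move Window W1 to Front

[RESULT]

────┤   ┃                                     
 14 │   ┃                                     
────┤   ┃                                     
 12 │   ┃                                     
────┤   ┃                                     
 11 │   ┃━━━━━━━━━━━━━━━━━━━━━━━━┓            
━━━━━━━━━━━━━━━━━━━━━━━━━━━━━━━━━┓            
inal                             ┃            
─────────────────────────────────┨            
o "test passed"                  ┃            
passed                           ┃            
 status                          ┃            
anch main                        ┃            
es not staged for commit:        ┃            
                                 ┃            
━━━━━━━━━━━━━━━━━━━━━━━━━━━━━━━━━┛            
                                              


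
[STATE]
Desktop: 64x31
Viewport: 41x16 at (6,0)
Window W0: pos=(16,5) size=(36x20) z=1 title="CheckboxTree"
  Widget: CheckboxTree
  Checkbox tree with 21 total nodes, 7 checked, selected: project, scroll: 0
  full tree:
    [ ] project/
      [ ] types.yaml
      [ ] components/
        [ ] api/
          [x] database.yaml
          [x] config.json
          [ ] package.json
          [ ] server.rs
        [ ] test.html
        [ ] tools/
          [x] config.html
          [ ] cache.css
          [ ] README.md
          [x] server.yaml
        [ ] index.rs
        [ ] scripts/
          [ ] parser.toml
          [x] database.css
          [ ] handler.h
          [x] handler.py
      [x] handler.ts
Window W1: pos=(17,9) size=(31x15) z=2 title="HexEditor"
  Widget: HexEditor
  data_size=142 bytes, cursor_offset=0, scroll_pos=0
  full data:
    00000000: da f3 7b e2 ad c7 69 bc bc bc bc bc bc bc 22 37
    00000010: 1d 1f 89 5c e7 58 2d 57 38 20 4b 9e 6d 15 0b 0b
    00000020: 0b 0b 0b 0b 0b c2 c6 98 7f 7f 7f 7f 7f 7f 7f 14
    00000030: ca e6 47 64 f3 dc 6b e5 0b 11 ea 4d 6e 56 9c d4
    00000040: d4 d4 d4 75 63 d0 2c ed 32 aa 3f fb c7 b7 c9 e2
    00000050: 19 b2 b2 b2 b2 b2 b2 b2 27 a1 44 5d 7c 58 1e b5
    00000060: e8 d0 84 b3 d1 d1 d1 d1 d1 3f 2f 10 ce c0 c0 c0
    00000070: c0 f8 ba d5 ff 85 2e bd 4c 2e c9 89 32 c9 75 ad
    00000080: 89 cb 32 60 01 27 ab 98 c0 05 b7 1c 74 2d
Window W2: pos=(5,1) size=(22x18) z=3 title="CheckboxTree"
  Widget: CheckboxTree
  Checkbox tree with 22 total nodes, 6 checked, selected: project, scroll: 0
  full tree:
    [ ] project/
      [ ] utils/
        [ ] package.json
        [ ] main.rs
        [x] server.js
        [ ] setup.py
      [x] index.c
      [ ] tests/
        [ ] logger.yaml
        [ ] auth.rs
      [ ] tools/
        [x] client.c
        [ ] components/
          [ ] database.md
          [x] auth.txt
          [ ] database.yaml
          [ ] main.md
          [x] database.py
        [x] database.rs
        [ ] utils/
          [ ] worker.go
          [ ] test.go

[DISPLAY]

                                         
━━━━━━━━━━━━━━━━━━━━┓                    
 CheckboxTree       ┃                    
────────────────────┨                    
>[-] project/       ┃                    
   [-] utils/       ┃━━━━━━━━━━━━━━━━━━━━
     [ ] package.jso┃ree                 
     [ ] main.rs    ┃────────────────────
     [x] server.js  ┃ct/                 
     [ ] setup.py   ┃━━━━━━━━━━━━━━━━━━━━
   [x] index.c      ┃r                   
   [ ] tests/       ┃────────────────────
     [ ] logger.yaml┃ DA f3 7b e2 ad c7 6
     [ ] auth.rs    ┃ 1d 1f 89 5c e7 58 2
   [-] tools/       ┃ 0b 0b 0b 0b 0b c2 c
     [x] client.c   ┃ ca e6 47 64 f3 dc 6


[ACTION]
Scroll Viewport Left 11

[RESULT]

                                         
     ┏━━━━━━━━━━━━━━━━━━━━┓              
     ┃ CheckboxTree       ┃              
     ┠────────────────────┨              
     ┃>[-] project/       ┃              
     ┃   [-] utils/       ┃━━━━━━━━━━━━━━
     ┃     [ ] package.jso┃ree           
     ┃     [ ] main.rs    ┃──────────────
     ┃     [x] server.js  ┃ct/           
     ┃     [ ] setup.py   ┃━━━━━━━━━━━━━━
     ┃   [x] index.c      ┃r             
     ┃   [ ] tests/       ┃──────────────
     ┃     [ ] logger.yaml┃ DA f3 7b e2 a
     ┃     [ ] auth.rs    ┃ 1d 1f 89 5c e
     ┃   [-] tools/       ┃ 0b 0b 0b 0b 0
     ┃     [x] client.c   ┃ ca e6 47 64 f


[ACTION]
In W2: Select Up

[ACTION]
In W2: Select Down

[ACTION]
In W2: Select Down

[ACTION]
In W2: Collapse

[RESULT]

                                         
     ┏━━━━━━━━━━━━━━━━━━━━┓              
     ┃ CheckboxTree       ┃              
     ┠────────────────────┨              
     ┃ [-] project/       ┃              
     ┃   [-] utils/       ┃━━━━━━━━━━━━━━
     ┃>    [ ] package.jso┃ree           
     ┃     [ ] main.rs    ┃──────────────
     ┃     [x] server.js  ┃ct/           
     ┃     [ ] setup.py   ┃━━━━━━━━━━━━━━
     ┃   [x] index.c      ┃r             
     ┃   [ ] tests/       ┃──────────────
     ┃     [ ] logger.yaml┃ DA f3 7b e2 a
     ┃     [ ] auth.rs    ┃ 1d 1f 89 5c e
     ┃   [-] tools/       ┃ 0b 0b 0b 0b 0
     ┃     [x] client.c   ┃ ca e6 47 64 f


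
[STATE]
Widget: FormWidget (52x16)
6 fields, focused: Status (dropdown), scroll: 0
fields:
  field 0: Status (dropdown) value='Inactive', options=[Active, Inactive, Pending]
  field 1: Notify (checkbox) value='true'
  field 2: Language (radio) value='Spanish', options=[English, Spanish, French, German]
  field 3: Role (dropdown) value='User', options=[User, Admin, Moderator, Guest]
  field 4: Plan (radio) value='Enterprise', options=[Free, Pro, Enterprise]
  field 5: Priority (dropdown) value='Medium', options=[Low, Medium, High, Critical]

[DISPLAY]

> Status:     [Inactive                           ▼]
  Notify:     [x]                                   
  Language:   ( ) English  (●) Spanish  ( ) French  
  Role:       [User                               ▼]
  Plan:       ( ) Free  ( ) Pro  (●) Enterprise     
  Priority:   [Medium                             ▼]
                                                    
                                                    
                                                    
                                                    
                                                    
                                                    
                                                    
                                                    
                                                    
                                                    


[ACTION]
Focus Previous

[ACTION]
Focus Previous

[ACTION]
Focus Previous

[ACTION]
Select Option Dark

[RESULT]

  Status:     [Inactive                           ▼]
  Notify:     [x]                                   
  Language:   ( ) English  (●) Spanish  ( ) French  
> Role:       [User                               ▼]
  Plan:       ( ) Free  ( ) Pro  (●) Enterprise     
  Priority:   [Medium                             ▼]
                                                    
                                                    
                                                    
                                                    
                                                    
                                                    
                                                    
                                                    
                                                    
                                                    


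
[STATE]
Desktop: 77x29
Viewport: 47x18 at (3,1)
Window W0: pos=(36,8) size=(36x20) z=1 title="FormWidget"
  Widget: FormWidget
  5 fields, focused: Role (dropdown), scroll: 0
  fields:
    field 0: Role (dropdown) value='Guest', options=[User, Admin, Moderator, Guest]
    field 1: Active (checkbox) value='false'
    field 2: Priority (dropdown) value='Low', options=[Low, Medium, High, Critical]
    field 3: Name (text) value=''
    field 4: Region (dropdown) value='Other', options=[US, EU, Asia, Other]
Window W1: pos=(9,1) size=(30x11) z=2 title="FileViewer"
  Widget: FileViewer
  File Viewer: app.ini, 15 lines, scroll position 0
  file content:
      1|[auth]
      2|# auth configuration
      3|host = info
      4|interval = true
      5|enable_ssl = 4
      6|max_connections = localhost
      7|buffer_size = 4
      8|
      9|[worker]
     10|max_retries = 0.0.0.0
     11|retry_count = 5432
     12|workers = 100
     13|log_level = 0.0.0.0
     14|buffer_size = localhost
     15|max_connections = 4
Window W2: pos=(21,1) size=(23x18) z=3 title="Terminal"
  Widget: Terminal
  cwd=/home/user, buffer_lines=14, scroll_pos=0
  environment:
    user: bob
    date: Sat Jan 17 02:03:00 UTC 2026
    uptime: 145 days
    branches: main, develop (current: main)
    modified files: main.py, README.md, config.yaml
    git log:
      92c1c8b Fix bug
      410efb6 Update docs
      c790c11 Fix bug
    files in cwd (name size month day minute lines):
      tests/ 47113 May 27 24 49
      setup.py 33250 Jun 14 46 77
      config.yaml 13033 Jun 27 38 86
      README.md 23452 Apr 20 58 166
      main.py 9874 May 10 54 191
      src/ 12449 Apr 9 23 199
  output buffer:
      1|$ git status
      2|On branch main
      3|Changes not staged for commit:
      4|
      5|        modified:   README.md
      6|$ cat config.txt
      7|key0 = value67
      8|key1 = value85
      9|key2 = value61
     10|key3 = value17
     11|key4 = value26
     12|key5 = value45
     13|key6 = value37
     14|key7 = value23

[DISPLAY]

      ┏━━━━━━━━━━━┏━━━━━━━━━━━━━━━━━━━━━┓      
      ┃ FileViewer┃ Terminal            ┃      
      ┠───────────┠─────────────────────┨      
      ┃[auth]     ┃$ git status         ┃      
      ┃# auth conf┃On branch main       ┃      
      ┃host = info┃Changes not staged fo┃      
      ┃interval = ┃                     ┃      
      ┃enable_ssl ┃        modified:   R┃━━━━━━
      ┃max_connect┃$ cat config.txt     ┃dget  
      ┃buffer_size┃key0 = value67       ┃──────
      ┗━━━━━━━━━━━┃key1 = value85       ┃      
                  ┃key2 = value61       ┃e:    
                  ┃key3 = value17       ┃ity:  
                  ┃key4 = value26       ┃      
                  ┃key5 = value45       ┃n:    
                  ┃key6 = value37       ┃      
                  ┃key7 = value23       ┃      
                  ┗━━━━━━━━━━━━━━━━━━━━━┛      


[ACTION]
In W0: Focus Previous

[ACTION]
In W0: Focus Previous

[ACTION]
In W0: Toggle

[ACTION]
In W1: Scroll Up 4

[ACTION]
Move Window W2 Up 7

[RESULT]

      ┏━━━━━━━━━━━┃ Terminal            ┃      
      ┃ FileViewer┠─────────────────────┨      
      ┠───────────┃$ git status         ┃      
      ┃[auth]     ┃On branch main       ┃      
      ┃# auth conf┃Changes not staged fo┃      
      ┃host = info┃                     ┃      
      ┃interval = ┃        modified:   R┃      
      ┃enable_ssl ┃$ cat config.txt     ┃━━━━━━
      ┃max_connect┃key0 = value67       ┃dget  
      ┃buffer_size┃key1 = value85       ┃──────
      ┗━━━━━━━━━━━┃key2 = value61       ┃      
                  ┃key3 = value17       ┃e:    
                  ┃key4 = value26       ┃ity:  
                  ┃key5 = value45       ┃      
                  ┃key6 = value37       ┃n:    
                  ┃key7 = value23       ┃      
                  ┗━━━━━━━━━━━━━━━━━━━━━┛      
                                 ┃             


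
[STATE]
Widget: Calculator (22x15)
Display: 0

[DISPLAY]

                     0
┌───┬───┬───┬───┐     
│ 7 │ 8 │ 9 │ ÷ │     
├───┼───┼───┼───┤     
│ 4 │ 5 │ 6 │ × │     
├───┼───┼───┼───┤     
│ 1 │ 2 │ 3 │ - │     
├───┼───┼───┼───┤     
│ 0 │ . │ = │ + │     
├───┼───┼───┼───┤     
│ C │ MC│ MR│ M+│     
└───┴───┴───┴───┘     
                      
                      
                      


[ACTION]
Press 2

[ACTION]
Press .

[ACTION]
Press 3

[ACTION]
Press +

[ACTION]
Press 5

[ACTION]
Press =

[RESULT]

                   7.3
┌───┬───┬───┬───┐     
│ 7 │ 8 │ 9 │ ÷ │     
├───┼───┼───┼───┤     
│ 4 │ 5 │ 6 │ × │     
├───┼───┼───┼───┤     
│ 1 │ 2 │ 3 │ - │     
├───┼───┼───┼───┤     
│ 0 │ . │ = │ + │     
├───┼───┼───┼───┤     
│ C │ MC│ MR│ M+│     
└───┴───┴───┴───┘     
                      
                      
                      


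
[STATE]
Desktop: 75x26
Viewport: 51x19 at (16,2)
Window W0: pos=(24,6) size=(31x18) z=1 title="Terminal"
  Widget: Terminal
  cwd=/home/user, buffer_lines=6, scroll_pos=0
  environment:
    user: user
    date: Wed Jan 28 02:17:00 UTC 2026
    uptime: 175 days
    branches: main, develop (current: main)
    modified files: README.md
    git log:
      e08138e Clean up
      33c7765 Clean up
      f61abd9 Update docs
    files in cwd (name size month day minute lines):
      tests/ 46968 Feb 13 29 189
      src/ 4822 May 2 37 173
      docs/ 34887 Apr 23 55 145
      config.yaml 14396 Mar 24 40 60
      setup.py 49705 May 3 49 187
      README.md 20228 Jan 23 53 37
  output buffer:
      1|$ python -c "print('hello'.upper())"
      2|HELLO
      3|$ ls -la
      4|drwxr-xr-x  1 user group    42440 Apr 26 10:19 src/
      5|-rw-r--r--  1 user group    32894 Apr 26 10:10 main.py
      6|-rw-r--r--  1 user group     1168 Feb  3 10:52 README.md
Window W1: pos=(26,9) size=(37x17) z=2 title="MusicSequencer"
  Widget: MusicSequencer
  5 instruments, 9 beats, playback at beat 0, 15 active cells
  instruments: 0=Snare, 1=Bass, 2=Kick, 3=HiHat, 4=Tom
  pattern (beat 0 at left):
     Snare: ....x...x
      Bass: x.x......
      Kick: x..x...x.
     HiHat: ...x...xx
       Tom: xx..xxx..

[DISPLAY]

                                                   
                                                   
                                                   
                                                   
        ┏━━━━━━━━━━━━━━━━━━━━━━━━━━━━━┓            
        ┃ Terminal                    ┃            
        ┠─────────────────────────────┨            
        ┃$┏━━━━━━━━━━━━━━━━━━━━━━━━━━━━━━━━━━━┓    
        ┃H┃ MusicSequencer                    ┃    
        ┃$┠───────────────────────────────────┨    
        ┃d┃      ▼12345678                    ┃    
        ┃-┃ Snare····█···█                    ┃    
        ┃-┃  Bass█·█······                    ┃    
        ┃$┃  Kick█··█···█·                    ┃    
        ┃ ┃ HiHat···█···██                    ┃    
        ┃ ┃   Tom██··███··                    ┃    
        ┃ ┃                                   ┃    
        ┃ ┃                                   ┃    
        ┃ ┃                                   ┃    


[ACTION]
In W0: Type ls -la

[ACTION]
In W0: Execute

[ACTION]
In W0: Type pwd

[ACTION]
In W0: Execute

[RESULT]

                                                   
                                                   
                                                   
                                                   
        ┏━━━━━━━━━━━━━━━━━━━━━━━━━━━━━┓            
        ┃ Terminal                    ┃            
        ┠─────────────────────────────┨            
        ┃$┏━━━━━━━━━━━━━━━━━━━━━━━━━━━━━━━━━━━┓    
        ┃d┃ MusicSequencer                    ┃    
        ┃-┠───────────────────────────────────┨    
        ┃-┃      ▼12345678                    ┃    
        ┃$┃ Snare····█···█                    ┃    
        ┃d┃  Bass█·█······                    ┃    
        ┃d┃  Kick█··█···█·                    ┃    
        ┃d┃ HiHat···█···██                    ┃    
        ┃-┃   Tom██··███··                    ┃    
        ┃-┃                                   ┃    
        ┃-┃                                   ┃    
        ┃$┃                                   ┃    
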